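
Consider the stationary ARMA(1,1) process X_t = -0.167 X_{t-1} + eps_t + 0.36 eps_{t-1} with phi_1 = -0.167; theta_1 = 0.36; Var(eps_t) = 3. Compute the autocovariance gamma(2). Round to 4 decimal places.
\gamma(2) = -0.0935

Multiply the model equation by X_{t-k} and take expectations. With theta_0 = psi_0 = 1 and psi_j the MA(infinity) weights, this gives
  gamma(k) - sum_i phi_i gamma(k-i) = c_k,
  c_k = sigma^2 * sum_{j=k..q} theta_j psi_{j-k}   (c_k = 0 for k > q),
using gamma(-m) = gamma(m).
psi-weights needed (psi_j = theta_j + sum_i phi_i psi_{j-i}):
  psi_1 = theta_1 + phi_1 = 0.36 + (-0.167) = 0.193
Right-hand sides:
  c_0 = sigma^2 (1 + theta_1 psi_1) = 3 * (1 + (0.36)(0.193)) = 3 * 1.06948 = 3.20844
  c_1 = sigma^2 theta_1 = 3 * (0.36) = 1.08
  c_2 = 0
Equations for k = 0 and k = 1 (AR order 1):
  gamma(0) = phi_1 gamma(1) + c_0
  gamma(1) = phi_1 gamma(0) + c_1
Substituting the second into the first: gamma(0) (1 - phi_1^2) = c_0 + phi_1 c_1, so
  gamma(0) = (c_0 + phi_1 c_1) / (1 - phi_1^2) = (3.20844 + (-0.167)(1.08)) / (1 - (-0.167)^2) = 3.02808 / 0.972111 = 3.114953.
  gamma(1) = phi_1 gamma(0) + c_1 = (-0.167)(3.114953) + (1.08) = 0.559803.
For k = 2 (> q): gamma(2) = phi_1 gamma(1) = (-0.167)(0.559803) = -0.093487.
Therefore gamma(2) = -0.0935 (to 4 decimal places).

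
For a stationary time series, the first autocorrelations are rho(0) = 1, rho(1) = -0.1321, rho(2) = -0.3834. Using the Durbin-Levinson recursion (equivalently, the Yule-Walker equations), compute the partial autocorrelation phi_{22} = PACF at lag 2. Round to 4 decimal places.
\phi_{22} = -0.4080

The PACF at lag k is phi_{kk}, the last component of the solution
to the Yule-Walker system G_k phi = r_k where
  (G_k)_{ij} = rho(|i - j|), (r_k)_i = rho(i), i,j = 1..k.
Equivalently, Durbin-Levinson gives phi_{kk} iteratively:
  phi_{11} = rho(1)
  phi_{kk} = [rho(k) - sum_{j=1..k-1} phi_{k-1,j} rho(k-j)]
            / [1 - sum_{j=1..k-1} phi_{k-1,j} rho(j)],
  phi_{k,j} = phi_{k-1,j} - phi_{kk} phi_{k-1,k-j},  j = 1..k-1.
Step k = 1:
  phi_11 = rho(1) = -0.1321.
Step k = 2:
  phi_22 = [rho(2) - phi_11 rho(1)] / [1 - phi_11 rho(1)] = [-0.3834 - (-0.1321)(-0.1321)] / [1 - (-0.1321)(-0.1321)]
         = -0.40085041 / 0.98254959 = -0.408.
Therefore phi_{22} = -0.4080.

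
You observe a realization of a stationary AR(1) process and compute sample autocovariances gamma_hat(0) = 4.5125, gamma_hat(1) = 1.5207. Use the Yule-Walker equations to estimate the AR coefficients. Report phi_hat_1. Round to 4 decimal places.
\hat\phi_{1} = 0.3370

The Yule-Walker equations for an AR(p) process read, in matrix form,
  Gamma_p phi = r_p,   with   (Gamma_p)_{ij} = gamma(|i - j|),
                       (r_p)_i = gamma(i),   i,j = 1..p.
Substitute the sample gammas (Toeplitz matrix and right-hand side of size 1):
  Gamma_p = [[4.5125]]
  r_p     = [1.5207]
With p = 1 this is the single equation gamma(0) phi_1 = gamma(1):
  phi_hat_1 = gamma(1) / gamma(0) = 1.5207 / 4.5125 = 0.3370.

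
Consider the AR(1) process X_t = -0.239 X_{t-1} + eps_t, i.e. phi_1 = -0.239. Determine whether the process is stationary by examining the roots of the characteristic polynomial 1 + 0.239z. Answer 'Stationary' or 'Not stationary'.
\text{Stationary}

The AR(p) characteristic polynomial is P(z) = 1 + 0.239z.
Stationarity requires all roots to lie outside the unit circle, i.e. |z| > 1 for every root.
This is linear in z: 1 + (0.239) z = 0  =>  z = -1/(0.239) = -4.1841,  |z| = 4.1841.
Moduli of all roots: 4.1841.
All moduli strictly greater than 1? Yes.
Verdict: Stationary.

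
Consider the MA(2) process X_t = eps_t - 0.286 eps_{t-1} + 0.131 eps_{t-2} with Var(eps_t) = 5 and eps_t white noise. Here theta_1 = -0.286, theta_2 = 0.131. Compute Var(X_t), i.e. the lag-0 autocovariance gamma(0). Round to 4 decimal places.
\gamma(0) = 5.4948

For an MA(q) process X_t = eps_t + sum_i theta_i eps_{t-i} with
Var(eps_t) = sigma^2, the variance is
  gamma(0) = sigma^2 * (1 + sum_i theta_i^2).
  sum_i theta_i^2 = (-0.286)^2 + (0.131)^2 = 0.081796 + 0.017161 = 0.098957.
  gamma(0) = 5 * (1 + 0.098957) = 5 * 1.098957 = 5.494785, which rounds to 5.4948.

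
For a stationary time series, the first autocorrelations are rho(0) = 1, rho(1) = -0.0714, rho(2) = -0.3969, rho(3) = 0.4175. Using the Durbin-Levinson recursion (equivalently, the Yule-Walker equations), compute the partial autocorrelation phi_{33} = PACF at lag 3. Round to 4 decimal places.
\phi_{33} = 0.4191

The PACF at lag k is phi_{kk}, the last component of the solution
to the Yule-Walker system G_k phi = r_k where
  (G_k)_{ij} = rho(|i - j|), (r_k)_i = rho(i), i,j = 1..k.
Equivalently, Durbin-Levinson gives phi_{kk} iteratively:
  phi_{11} = rho(1)
  phi_{kk} = [rho(k) - sum_{j=1..k-1} phi_{k-1,j} rho(k-j)]
            / [1 - sum_{j=1..k-1} phi_{k-1,j} rho(j)],
  phi_{k,j} = phi_{k-1,j} - phi_{kk} phi_{k-1,k-j},  j = 1..k-1.
Step k = 1:
  phi_11 = rho(1) = -0.0714.
Step k = 2:
  phi_22 = [rho(2) - phi_11 rho(1)] / [1 - phi_11 rho(1)] = [-0.3969 - (-0.0714)(-0.0714)] / [1 - (-0.0714)(-0.0714)]
         = -0.40199796 / 0.99490204 = -0.404058.
  Update: phi_21 = phi_11 - phi_22 phi_11 = -0.0714 - (-0.404058)(-0.0714) = -0.10025.
Step k = 3:
  phi_33 = [rho(3) - phi_21 rho(2) - phi_22 rho(1)] / [1 - phi_21 rho(1) - phi_22 rho(2)]
    numerator   = 0.4175 - (-0.10025)(-0.3969) - (-0.404058)(-0.0714) = 0.34886115
    denominator = 1 - (-0.10025)(-0.0714) - (-0.404058)(-0.3969) = 0.83247162
  phi_33 = 0.34886115 / 0.83247162 = 0.4191.
Therefore phi_{33} = 0.4191.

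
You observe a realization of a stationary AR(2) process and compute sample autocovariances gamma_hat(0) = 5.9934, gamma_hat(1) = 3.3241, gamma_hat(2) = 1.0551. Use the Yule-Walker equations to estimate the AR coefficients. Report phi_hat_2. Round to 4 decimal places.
\hat\phi_{2} = -0.1900

The Yule-Walker equations for an AR(p) process read, in matrix form,
  Gamma_p phi = r_p,   with   (Gamma_p)_{ij} = gamma(|i - j|),
                       (r_p)_i = gamma(i),   i,j = 1..p.
Substitute the sample gammas (Toeplitz matrix and right-hand side of size 2):
  Gamma_p = [[5.9934, 3.3241], [3.3241, 5.9934]]
  r_p     = [3.3241, 1.0551]
Written out:
  5.9934 phi_1 + 3.3241 phi_2 = 3.3241
  3.3241 phi_1 + 5.9934 phi_2 = 1.0551
Solve by Cramer's rule:
  det = gamma(0)^2 - gamma(1)^2 = (5.9934)^2 - (3.3241)^2 = 35.92084356 - 11.04964081 = 24.87120275
  phi_hat_1 = [gamma(1) gamma(0) - gamma(1) gamma(2)] / det = [(3.3241)(5.9934) - (3.3241)(1.0551)] / 24.87120275 = 16.41540303 / 24.87120275 = 0.66
  phi_hat_2 = [gamma(0) gamma(2) - gamma(1)^2] / det = [(5.9934)(1.0551) - (3.3241)^2] / 24.87120275 = -4.72600447 / 24.87120275 = -0.19
So phi_hat = [0.6600, -0.1900].
Therefore phi_hat_2 = -0.1900.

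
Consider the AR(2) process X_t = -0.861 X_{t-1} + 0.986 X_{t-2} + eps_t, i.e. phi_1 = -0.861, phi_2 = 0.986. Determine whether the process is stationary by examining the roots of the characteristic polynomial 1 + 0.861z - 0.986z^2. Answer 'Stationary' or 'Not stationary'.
\text{Not stationary}

The AR(p) characteristic polynomial is P(z) = 1 + 0.861z - 0.986z^2.
Stationarity requires all roots to lie outside the unit circle, i.e. |z| > 1 for every root.
Set 1 + (0.861) z + (-0.986) z^2 = 0, i.e. a z^2 + b z + c = 0 with a = -0.986, b = 0.861, c = 1.
Discriminant D = b^2 - 4ac = (0.861)^2 - 4*(-0.986)*1 = 0.741321 - (-3.944) = 4.685321.
D >= 0, so the roots are real: z = (-b +/- sqrt(D)) / (2a) = (-0.861 +/- 2.16456) / (-1.972).
  z_1 = (-0.861 + 2.16456) / (-1.972) = -0.661,   |z_1| = 0.661.
  z_2 = (-0.861 - 2.16456) / (-1.972) = 1.5343,   |z_2| = 1.5343.
Moduli of all roots: 0.6610, 1.5343.
All moduli strictly greater than 1? No.
Verdict: Not stationary.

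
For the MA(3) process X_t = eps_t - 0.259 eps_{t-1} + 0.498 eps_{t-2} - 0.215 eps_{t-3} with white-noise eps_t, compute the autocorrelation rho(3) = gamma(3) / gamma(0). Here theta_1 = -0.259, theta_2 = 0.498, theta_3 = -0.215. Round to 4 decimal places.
\rho(3) = -0.1579

For an MA(q) process with theta_0 = 1, the autocovariance is
  gamma(k) = sigma^2 * sum_{i=0..q-k} theta_i * theta_{i+k},
and rho(k) = gamma(k) / gamma(0). Sigma^2 cancels.
  numerator   = (1)*(-0.215) = -0.215.
  denominator = (1)^2 + (-0.259)^2 + (0.498)^2 + (-0.215)^2 = 1.36131.
  rho(3) = -0.215 / 1.36131 = -0.1579.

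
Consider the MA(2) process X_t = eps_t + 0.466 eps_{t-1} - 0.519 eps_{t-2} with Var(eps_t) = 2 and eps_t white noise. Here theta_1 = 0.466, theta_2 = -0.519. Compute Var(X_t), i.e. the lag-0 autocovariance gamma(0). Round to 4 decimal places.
\gamma(0) = 2.9730

For an MA(q) process X_t = eps_t + sum_i theta_i eps_{t-i} with
Var(eps_t) = sigma^2, the variance is
  gamma(0) = sigma^2 * (1 + sum_i theta_i^2).
  sum_i theta_i^2 = (0.466)^2 + (-0.519)^2 = 0.217156 + 0.269361 = 0.486517.
  gamma(0) = 2 * (1 + 0.486517) = 2 * 1.486517 = 2.973034, which rounds to 2.9730.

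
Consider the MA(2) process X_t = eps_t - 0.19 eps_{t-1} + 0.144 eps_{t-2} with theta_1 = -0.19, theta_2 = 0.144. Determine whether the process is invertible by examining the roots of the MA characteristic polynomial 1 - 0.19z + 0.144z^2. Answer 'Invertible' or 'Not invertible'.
\text{Invertible}

The MA(q) characteristic polynomial is P(z) = 1 - 0.19z + 0.144z^2.
Invertibility requires all roots to lie outside the unit circle, i.e. |z| > 1 for every root.
Set 1 + (-0.19) z + (0.144) z^2 = 0, i.e. a z^2 + b z + c = 0 with a = 0.144, b = -0.19, c = 1.
Discriminant D = b^2 - 4ac = (-0.19)^2 - 4*(0.144)*1 = 0.0361 - (0.576) = -0.5399.
D < 0, so the roots are the complex-conjugate pair z = (-b +/- i sqrt(-D)) / (2a) = 0.6597 +/- 2.5513i.
For a conjugate pair |z|^2 = z * conj(z) = (product of roots) = c/a = 1/(0.144) = 6.944444, so |z| = sqrt(6.944444) = 2.6352 for both roots.
Moduli of all roots: 2.6352, 2.6352.
All moduli strictly greater than 1? Yes.
Verdict: Invertible.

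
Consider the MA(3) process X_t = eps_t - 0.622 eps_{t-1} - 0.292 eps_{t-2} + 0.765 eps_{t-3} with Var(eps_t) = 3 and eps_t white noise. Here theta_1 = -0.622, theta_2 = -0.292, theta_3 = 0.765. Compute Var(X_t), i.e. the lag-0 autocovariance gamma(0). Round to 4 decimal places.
\gamma(0) = 6.1721

For an MA(q) process X_t = eps_t + sum_i theta_i eps_{t-i} with
Var(eps_t) = sigma^2, the variance is
  gamma(0) = sigma^2 * (1 + sum_i theta_i^2).
  sum_i theta_i^2 = (-0.622)^2 + (-0.292)^2 + (0.765)^2 = 0.386884 + 0.085264 + 0.585225 = 1.057373.
  gamma(0) = 3 * (1 + 1.057373) = 3 * 2.057373 = 6.172119, which rounds to 6.1721.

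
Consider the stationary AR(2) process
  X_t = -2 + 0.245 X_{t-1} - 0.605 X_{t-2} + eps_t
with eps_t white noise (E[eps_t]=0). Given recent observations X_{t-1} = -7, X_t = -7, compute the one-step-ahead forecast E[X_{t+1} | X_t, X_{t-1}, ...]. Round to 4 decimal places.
E[X_{t+1} \mid \mathcal F_t] = 0.5200

For an AR(p) model X_t = c + sum_i phi_i X_{t-i} + eps_t, the
one-step-ahead conditional mean is
  E[X_{t+1} | X_t, ...] = c + sum_i phi_i X_{t+1-i}.
Substitute known values:
  E[X_{t+1} | ...] = -2 + (0.245) * (-7) + (-0.605) * (-7)
                   = 0.5200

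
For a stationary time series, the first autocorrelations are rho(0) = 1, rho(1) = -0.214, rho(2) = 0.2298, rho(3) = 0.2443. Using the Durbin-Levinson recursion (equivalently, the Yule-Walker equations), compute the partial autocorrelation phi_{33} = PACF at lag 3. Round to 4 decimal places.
\phi_{33} = 0.3540

The PACF at lag k is phi_{kk}, the last component of the solution
to the Yule-Walker system G_k phi = r_k where
  (G_k)_{ij} = rho(|i - j|), (r_k)_i = rho(i), i,j = 1..k.
Equivalently, Durbin-Levinson gives phi_{kk} iteratively:
  phi_{11} = rho(1)
  phi_{kk} = [rho(k) - sum_{j=1..k-1} phi_{k-1,j} rho(k-j)]
            / [1 - sum_{j=1..k-1} phi_{k-1,j} rho(j)],
  phi_{k,j} = phi_{k-1,j} - phi_{kk} phi_{k-1,k-j},  j = 1..k-1.
Step k = 1:
  phi_11 = rho(1) = -0.214.
Step k = 2:
  phi_22 = [rho(2) - phi_11 rho(1)] / [1 - phi_11 rho(1)] = [0.2298 - (-0.214)(-0.214)] / [1 - (-0.214)(-0.214)]
         = 0.184004 / 0.954204 = 0.192835.
  Update: phi_21 = phi_11 - phi_22 phi_11 = -0.214 - (0.192835)(-0.214) = -0.172733.
Step k = 3:
  phi_33 = [rho(3) - phi_21 rho(2) - phi_22 rho(1)] / [1 - phi_21 rho(1) - phi_22 rho(2)]
    numerator   = 0.2443 - (-0.172733)(0.2298) - (0.192835)(-0.214) = 0.32526082
    denominator = 1 - (-0.172733)(-0.214) - (0.192835)(0.2298) = 0.91872157
  phi_33 = 0.32526082 / 0.91872157 = 0.354.
Therefore phi_{33} = 0.3540.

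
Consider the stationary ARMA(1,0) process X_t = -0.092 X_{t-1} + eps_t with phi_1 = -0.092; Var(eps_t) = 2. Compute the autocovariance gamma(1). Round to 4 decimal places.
\gamma(1) = -0.1856

Multiply the model equation by X_{t-k} and take expectations. With theta_0 = psi_0 = 1 and psi_j the MA(infinity) weights, this gives
  gamma(k) - sum_i phi_i gamma(k-i) = c_k,
  c_k = sigma^2 * sum_{j=k..q} theta_j psi_{j-k}   (c_k = 0 for k > q),
using gamma(-m) = gamma(m).
Pure AR (q = 0): c_0 = sigma^2 = 2, c_k = 0 for k >= 1.
Equations for k = 0 and k = 1 (AR order 1):
  gamma(0) = phi_1 gamma(1) + c_0
  gamma(1) = phi_1 gamma(0) + c_1
Substituting the second into the first: gamma(0) (1 - phi_1^2) = c_0 + phi_1 c_1, so
  gamma(0) = c_0 / (1 - phi_1^2) = 2 / (1 - (-0.092)^2) = 2 / 0.991536 = 2.017073.
  gamma(1) = phi_1 gamma(0) = (-0.092)(2.017073) = -0.185571.
Therefore gamma(1) = -0.1856 (to 4 decimal places).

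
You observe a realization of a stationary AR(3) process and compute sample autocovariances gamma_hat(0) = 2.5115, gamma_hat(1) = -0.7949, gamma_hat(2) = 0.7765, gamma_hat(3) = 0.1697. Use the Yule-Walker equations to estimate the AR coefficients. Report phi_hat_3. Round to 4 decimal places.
\hat\phi_{3} = 0.2540

The Yule-Walker equations for an AR(p) process read, in matrix form,
  Gamma_p phi = r_p,   with   (Gamma_p)_{ij} = gamma(|i - j|),
                       (r_p)_i = gamma(i),   i,j = 1..p.
Substitute the sample gammas (Toeplitz matrix and right-hand side of size 3):
  Gamma_p = [[2.5115, -0.7949, 0.7765], [-0.7949, 2.5115, -0.7949], [0.7765, -0.7949, 2.5115]]
  r_p     = [-0.7949, 0.7765, 0.1697]
Written out (R1..R3):
  (R1) 2.5115 phi_1 - 0.7949 phi_2 + 0.7765 phi_3 = -0.7949
  (R2) -0.7949 phi_1 + 2.5115 phi_2 - 0.7949 phi_3 = 0.7765
  (R3) 0.7765 phi_1 - 0.7949 phi_2 + 2.5115 phi_3 = 0.1697
Gaussian elimination:
  R2 <- R2 - (-0.7949/2.5115) R1 = R2 - (-0.316504) R1:  2.259911 phi_2 - 0.549135 phi_3 = 0.524911
  R3 <- R3 - (0.7765/2.5115) R1 = R3 - (0.309178) R1:  -0.549135 phi_2 + 2.271423 phi_3 = 0.415465
  R3 <- R3 - (-0.549135/2.259911) R2 = R3 - (-0.242989) R2:  2.13799 phi_3 = 0.543013
Back-substitution:
  phi_hat_3 = 0.543013 / 2.13799 = 0.253983
  phi_hat_2 = (0.524911 - (-0.549135)(0.253983)) / 2.259911 = 0.293986
  phi_hat_1 = (-0.7949 - (-0.7949)(0.293986) - (0.7765)(0.253983)) / 2.5115 = -0.301982
So phi_hat = [-0.3020, 0.2940, 0.2540].
Therefore phi_hat_3 = 0.2540.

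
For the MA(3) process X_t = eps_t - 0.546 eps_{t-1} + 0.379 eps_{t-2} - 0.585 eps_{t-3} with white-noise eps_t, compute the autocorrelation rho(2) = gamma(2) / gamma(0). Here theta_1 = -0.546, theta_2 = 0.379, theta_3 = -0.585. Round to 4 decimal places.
\rho(2) = 0.3915

For an MA(q) process with theta_0 = 1, the autocovariance is
  gamma(k) = sigma^2 * sum_{i=0..q-k} theta_i * theta_{i+k},
and rho(k) = gamma(k) / gamma(0). Sigma^2 cancels.
  numerator   = (1)*(0.379) + (-0.546)*(-0.585) = 0.69841.
  denominator = (1)^2 + (-0.546)^2 + (0.379)^2 + (-0.585)^2 = 1.783982.
  rho(2) = 0.69841 / 1.783982 = 0.3915.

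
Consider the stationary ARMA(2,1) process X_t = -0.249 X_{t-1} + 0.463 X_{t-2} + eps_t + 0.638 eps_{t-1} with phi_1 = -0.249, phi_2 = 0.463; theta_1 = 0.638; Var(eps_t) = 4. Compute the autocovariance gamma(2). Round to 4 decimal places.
\gamma(2) = 1.8759

Multiply the model equation by X_{t-k} and take expectations. With theta_0 = psi_0 = 1 and psi_j the MA(infinity) weights, this gives
  gamma(k) - sum_i phi_i gamma(k-i) = c_k,
  c_k = sigma^2 * sum_{j=k..q} theta_j psi_{j-k}   (c_k = 0 for k > q),
using gamma(-m) = gamma(m).
psi-weights needed (psi_j = theta_j + sum_i phi_i psi_{j-i}):
  psi_1 = theta_1 + phi_1 = 0.638 + (-0.249) = 0.389
Right-hand sides:
  c_0 = sigma^2 (1 + theta_1 psi_1) = 4 * (1 + (0.638)(0.389)) = 4 * 1.248182 = 4.992728
  c_1 = sigma^2 theta_1 = 4 * (0.638) = 2.552
  c_2 = 0
Equations for k = 0, 1, 2 (AR order 2, c_2 = 0):
  (E0) gamma(0) = phi_1 gamma(1) + phi_2 gamma(2) + c_0
  (E1) gamma(1) = phi_1 gamma(0) + phi_2 gamma(1) + c_1
  (E2) gamma(2) = phi_1 gamma(1) + phi_2 gamma(0)
From (E1): gamma(1) = A gamma(0) + B with
  A = phi_1 / (1 - phi_2) = -0.249 / 0.537 = -0.463687,   B = c_1 / (1 - phi_2) = 2.552 / 0.537 = 4.752328.
Insert (E2) into (E0): gamma(0) (1 - phi_2^2) = phi_1 (1 + phi_2) gamma(1) + c_0.
  phi_1 (1 + phi_2) = (-0.249)(1.463) = -0.364287,   1 - phi_2^2 = 0.785631.
Replace gamma(1) by A gamma(0) + B and collect gamma(0):
  gamma(0) [0.785631 - (-0.364287)(-0.463687)] = (-0.364287)(4.752328) + 4.992728
  gamma(0) * 0.616716 = 3.261517
  gamma(0) = 3.261517 / 0.616716 = 5.288525.
  gamma(1) = A gamma(0) + B = (-0.463687)(5.288525) + (4.752328) = 2.300107.
  gamma(2) = phi_1 gamma(1) + phi_2 gamma(0) = (-0.249)(2.300107) + (0.463)(5.288525) = 1.87586.
Therefore gamma(2) = 1.8759 (to 4 decimal places).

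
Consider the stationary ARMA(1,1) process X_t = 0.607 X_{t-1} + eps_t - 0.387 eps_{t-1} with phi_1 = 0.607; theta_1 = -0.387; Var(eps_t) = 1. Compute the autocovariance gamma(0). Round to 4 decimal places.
\gamma(0) = 1.0766

Multiply the model equation by X_{t-k} and take expectations. With theta_0 = psi_0 = 1 and psi_j the MA(infinity) weights, this gives
  gamma(k) - sum_i phi_i gamma(k-i) = c_k,
  c_k = sigma^2 * sum_{j=k..q} theta_j psi_{j-k}   (c_k = 0 for k > q),
using gamma(-m) = gamma(m).
psi-weights needed (psi_j = theta_j + sum_i phi_i psi_{j-i}):
  psi_1 = theta_1 + phi_1 = -0.387 + (0.607) = 0.22
Right-hand sides:
  c_0 = sigma^2 (1 + theta_1 psi_1) = 1 * (1 + (-0.387)(0.22)) = 1 * 0.91486 = 0.91486
  c_1 = sigma^2 theta_1 = 1 * (-0.387) = -0.387
  c_2 = 0
Equations for k = 0 and k = 1 (AR order 1):
  gamma(0) = phi_1 gamma(1) + c_0
  gamma(1) = phi_1 gamma(0) + c_1
Substituting the second into the first: gamma(0) (1 - phi_1^2) = c_0 + phi_1 c_1, so
  gamma(0) = (c_0 + phi_1 c_1) / (1 - phi_1^2) = (0.91486 + (0.607)(-0.387)) / (1 - (0.607)^2) = 0.679951 / 0.631551 = 1.076637.
Therefore gamma(0) = 1.0766 (to 4 decimal places).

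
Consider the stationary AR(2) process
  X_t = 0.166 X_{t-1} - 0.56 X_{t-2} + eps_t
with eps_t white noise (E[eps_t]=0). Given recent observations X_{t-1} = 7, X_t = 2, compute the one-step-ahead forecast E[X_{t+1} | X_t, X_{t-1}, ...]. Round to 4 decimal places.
E[X_{t+1} \mid \mathcal F_t] = -3.5880

For an AR(p) model X_t = c + sum_i phi_i X_{t-i} + eps_t, the
one-step-ahead conditional mean is
  E[X_{t+1} | X_t, ...] = c + sum_i phi_i X_{t+1-i}.
Substitute known values:
  E[X_{t+1} | ...] = (0.166) * (2) + (-0.56) * (7)
                   = -3.5880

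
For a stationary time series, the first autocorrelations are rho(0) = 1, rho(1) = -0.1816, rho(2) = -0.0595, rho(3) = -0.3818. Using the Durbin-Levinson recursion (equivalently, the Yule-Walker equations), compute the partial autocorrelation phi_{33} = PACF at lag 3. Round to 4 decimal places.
\phi_{33} = -0.4289

The PACF at lag k is phi_{kk}, the last component of the solution
to the Yule-Walker system G_k phi = r_k where
  (G_k)_{ij} = rho(|i - j|), (r_k)_i = rho(i), i,j = 1..k.
Equivalently, Durbin-Levinson gives phi_{kk} iteratively:
  phi_{11} = rho(1)
  phi_{kk} = [rho(k) - sum_{j=1..k-1} phi_{k-1,j} rho(k-j)]
            / [1 - sum_{j=1..k-1} phi_{k-1,j} rho(j)],
  phi_{k,j} = phi_{k-1,j} - phi_{kk} phi_{k-1,k-j},  j = 1..k-1.
Step k = 1:
  phi_11 = rho(1) = -0.1816.
Step k = 2:
  phi_22 = [rho(2) - phi_11 rho(1)] / [1 - phi_11 rho(1)] = [-0.0595 - (-0.1816)(-0.1816)] / [1 - (-0.1816)(-0.1816)]
         = -0.09247856 / 0.96702144 = -0.095632.
  Update: phi_21 = phi_11 - phi_22 phi_11 = -0.1816 - (-0.095632)(-0.1816) = -0.198967.
Step k = 3:
  phi_33 = [rho(3) - phi_21 rho(2) - phi_22 rho(1)] / [1 - phi_21 rho(1) - phi_22 rho(2)]
    numerator   = -0.3818 - (-0.198967)(-0.0595) - (-0.095632)(-0.1816) = -0.41100537
    denominator = 1 - (-0.198967)(-0.1816) - (-0.095632)(-0.0595) = 0.9581775
  phi_33 = -0.41100537 / 0.9581775 = -0.4289.
Therefore phi_{33} = -0.4289.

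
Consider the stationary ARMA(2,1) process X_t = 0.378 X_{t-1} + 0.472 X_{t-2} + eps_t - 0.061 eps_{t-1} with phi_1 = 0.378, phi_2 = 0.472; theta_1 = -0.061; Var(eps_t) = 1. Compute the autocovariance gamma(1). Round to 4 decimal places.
\gamma(1) = 1.6160

Multiply the model equation by X_{t-k} and take expectations. With theta_0 = psi_0 = 1 and psi_j the MA(infinity) weights, this gives
  gamma(k) - sum_i phi_i gamma(k-i) = c_k,
  c_k = sigma^2 * sum_{j=k..q} theta_j psi_{j-k}   (c_k = 0 for k > q),
using gamma(-m) = gamma(m).
psi-weights needed (psi_j = theta_j + sum_i phi_i psi_{j-i}):
  psi_1 = theta_1 + phi_1 = -0.061 + (0.378) = 0.317
Right-hand sides:
  c_0 = sigma^2 (1 + theta_1 psi_1) = 1 * (1 + (-0.061)(0.317)) = 1 * 0.980663 = 0.980663
  c_1 = sigma^2 theta_1 = 1 * (-0.061) = -0.061
  c_2 = 0
Equations for k = 0, 1, 2 (AR order 2, c_2 = 0):
  (E0) gamma(0) = phi_1 gamma(1) + phi_2 gamma(2) + c_0
  (E1) gamma(1) = phi_1 gamma(0) + phi_2 gamma(1) + c_1
  (E2) gamma(2) = phi_1 gamma(1) + phi_2 gamma(0)
From (E1): gamma(1) = A gamma(0) + B with
  A = phi_1 / (1 - phi_2) = 0.378 / 0.528 = 0.715909,   B = c_1 / (1 - phi_2) = -0.061 / 0.528 = -0.11553.
Insert (E2) into (E0): gamma(0) (1 - phi_2^2) = phi_1 (1 + phi_2) gamma(1) + c_0.
  phi_1 (1 + phi_2) = (0.378)(1.472) = 0.556416,   1 - phi_2^2 = 0.777216.
Replace gamma(1) by A gamma(0) + B and collect gamma(0):
  gamma(0) [0.777216 - (0.556416)(0.715909)] = (0.556416)(-0.11553) + 0.980663
  gamma(0) * 0.378873 = 0.91638
  gamma(0) = 0.91638 / 0.378873 = 2.418702.
  gamma(1) = A gamma(0) + B = (0.715909)(2.418702) + (-0.11553) = 1.61604.
Therefore gamma(1) = 1.6160 (to 4 decimal places).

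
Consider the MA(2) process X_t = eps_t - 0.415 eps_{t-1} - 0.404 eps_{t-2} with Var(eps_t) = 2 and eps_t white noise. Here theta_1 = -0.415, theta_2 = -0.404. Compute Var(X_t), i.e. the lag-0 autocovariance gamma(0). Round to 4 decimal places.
\gamma(0) = 2.6709

For an MA(q) process X_t = eps_t + sum_i theta_i eps_{t-i} with
Var(eps_t) = sigma^2, the variance is
  gamma(0) = sigma^2 * (1 + sum_i theta_i^2).
  sum_i theta_i^2 = (-0.415)^2 + (-0.404)^2 = 0.172225 + 0.163216 = 0.335441.
  gamma(0) = 2 * (1 + 0.335441) = 2 * 1.335441 = 2.670882, which rounds to 2.6709.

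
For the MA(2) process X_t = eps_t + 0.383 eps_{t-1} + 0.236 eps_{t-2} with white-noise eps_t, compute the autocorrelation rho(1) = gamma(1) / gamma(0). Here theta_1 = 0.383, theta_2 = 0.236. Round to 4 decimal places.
\rho(1) = 0.3937

For an MA(q) process with theta_0 = 1, the autocovariance is
  gamma(k) = sigma^2 * sum_{i=0..q-k} theta_i * theta_{i+k},
and rho(k) = gamma(k) / gamma(0). Sigma^2 cancels.
  numerator   = (1)*(0.383) + (0.383)*(0.236) = 0.473388.
  denominator = (1)^2 + (0.383)^2 + (0.236)^2 = 1.202385.
  rho(1) = 0.473388 / 1.202385 = 0.3937.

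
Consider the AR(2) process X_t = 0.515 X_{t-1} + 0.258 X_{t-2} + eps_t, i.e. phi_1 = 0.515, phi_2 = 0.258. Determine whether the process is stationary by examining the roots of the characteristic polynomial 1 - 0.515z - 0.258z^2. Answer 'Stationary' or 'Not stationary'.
\text{Stationary}

The AR(p) characteristic polynomial is P(z) = 1 - 0.515z - 0.258z^2.
Stationarity requires all roots to lie outside the unit circle, i.e. |z| > 1 for every root.
Set 1 + (-0.515) z + (-0.258) z^2 = 0, i.e. a z^2 + b z + c = 0 with a = -0.258, b = -0.515, c = 1.
Discriminant D = b^2 - 4ac = (-0.515)^2 - 4*(-0.258)*1 = 0.265225 - (-1.032) = 1.297225.
D >= 0, so the roots are real: z = (-b +/- sqrt(D)) / (2a) = (0.515 +/- 1.138958) / (-0.516).
  z_1 = (0.515 + 1.138958) / (-0.516) = -3.2053,   |z_1| = 3.2053.
  z_2 = (0.515 - 1.138958) / (-0.516) = 1.2092,   |z_2| = 1.2092.
Moduli of all roots: 3.2053, 1.2092.
All moduli strictly greater than 1? Yes.
Verdict: Stationary.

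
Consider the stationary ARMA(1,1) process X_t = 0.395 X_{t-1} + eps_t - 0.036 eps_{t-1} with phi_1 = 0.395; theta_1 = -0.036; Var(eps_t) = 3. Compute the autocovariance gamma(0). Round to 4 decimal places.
\gamma(0) = 3.4581

Multiply the model equation by X_{t-k} and take expectations. With theta_0 = psi_0 = 1 and psi_j the MA(infinity) weights, this gives
  gamma(k) - sum_i phi_i gamma(k-i) = c_k,
  c_k = sigma^2 * sum_{j=k..q} theta_j psi_{j-k}   (c_k = 0 for k > q),
using gamma(-m) = gamma(m).
psi-weights needed (psi_j = theta_j + sum_i phi_i psi_{j-i}):
  psi_1 = theta_1 + phi_1 = -0.036 + (0.395) = 0.359
Right-hand sides:
  c_0 = sigma^2 (1 + theta_1 psi_1) = 3 * (1 + (-0.036)(0.359)) = 3 * 0.987076 = 2.961228
  c_1 = sigma^2 theta_1 = 3 * (-0.036) = -0.108
  c_2 = 0
Equations for k = 0 and k = 1 (AR order 1):
  gamma(0) = phi_1 gamma(1) + c_0
  gamma(1) = phi_1 gamma(0) + c_1
Substituting the second into the first: gamma(0) (1 - phi_1^2) = c_0 + phi_1 c_1, so
  gamma(0) = (c_0 + phi_1 c_1) / (1 - phi_1^2) = (2.961228 + (0.395)(-0.108)) / (1 - (0.395)^2) = 2.918568 / 0.843975 = 3.458121.
Therefore gamma(0) = 3.4581 (to 4 decimal places).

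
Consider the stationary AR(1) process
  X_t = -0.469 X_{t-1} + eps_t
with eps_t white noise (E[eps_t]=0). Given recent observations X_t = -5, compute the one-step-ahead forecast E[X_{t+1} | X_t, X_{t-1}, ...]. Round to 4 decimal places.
E[X_{t+1} \mid \mathcal F_t] = 2.3450

For an AR(p) model X_t = c + sum_i phi_i X_{t-i} + eps_t, the
one-step-ahead conditional mean is
  E[X_{t+1} | X_t, ...] = c + sum_i phi_i X_{t+1-i}.
Substitute known values:
  E[X_{t+1} | ...] = (-0.469) * (-5)
                   = 2.3450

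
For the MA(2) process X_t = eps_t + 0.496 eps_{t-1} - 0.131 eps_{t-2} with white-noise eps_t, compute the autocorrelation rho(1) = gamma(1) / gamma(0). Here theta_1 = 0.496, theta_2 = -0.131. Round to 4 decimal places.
\rho(1) = 0.3412

For an MA(q) process with theta_0 = 1, the autocovariance is
  gamma(k) = sigma^2 * sum_{i=0..q-k} theta_i * theta_{i+k},
and rho(k) = gamma(k) / gamma(0). Sigma^2 cancels.
  numerator   = (1)*(0.496) + (0.496)*(-0.131) = 0.431024.
  denominator = (1)^2 + (0.496)^2 + (-0.131)^2 = 1.263177.
  rho(1) = 0.431024 / 1.263177 = 0.3412.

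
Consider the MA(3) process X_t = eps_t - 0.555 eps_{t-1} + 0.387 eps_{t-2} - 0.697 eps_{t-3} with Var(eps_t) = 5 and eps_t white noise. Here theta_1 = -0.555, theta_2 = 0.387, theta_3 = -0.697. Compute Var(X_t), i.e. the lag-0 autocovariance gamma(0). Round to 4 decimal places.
\gamma(0) = 9.7180

For an MA(q) process X_t = eps_t + sum_i theta_i eps_{t-i} with
Var(eps_t) = sigma^2, the variance is
  gamma(0) = sigma^2 * (1 + sum_i theta_i^2).
  sum_i theta_i^2 = (-0.555)^2 + (0.387)^2 + (-0.697)^2 = 0.308025 + 0.149769 + 0.485809 = 0.943603.
  gamma(0) = 5 * (1 + 0.943603) = 5 * 1.943603 = 9.718015, which rounds to 9.7180.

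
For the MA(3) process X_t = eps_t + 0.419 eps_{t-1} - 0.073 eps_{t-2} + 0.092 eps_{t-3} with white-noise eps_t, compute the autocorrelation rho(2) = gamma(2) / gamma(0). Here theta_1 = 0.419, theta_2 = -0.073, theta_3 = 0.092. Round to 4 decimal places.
\rho(2) = -0.0290

For an MA(q) process with theta_0 = 1, the autocovariance is
  gamma(k) = sigma^2 * sum_{i=0..q-k} theta_i * theta_{i+k},
and rho(k) = gamma(k) / gamma(0). Sigma^2 cancels.
  numerator   = (1)*(-0.073) + (0.419)*(0.092) = -0.034452.
  denominator = (1)^2 + (0.419)^2 + (-0.073)^2 + (0.092)^2 = 1.189354.
  rho(2) = -0.034452 / 1.189354 = -0.0290.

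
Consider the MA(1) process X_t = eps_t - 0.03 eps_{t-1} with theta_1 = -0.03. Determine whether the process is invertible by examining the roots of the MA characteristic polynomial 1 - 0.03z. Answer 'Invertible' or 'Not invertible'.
\text{Invertible}

The MA(q) characteristic polynomial is P(z) = 1 - 0.03z.
Invertibility requires all roots to lie outside the unit circle, i.e. |z| > 1 for every root.
This is linear in z: 1 + (-0.03) z = 0  =>  z = -1/(-0.03) = 33.333333,  |z| = 33.333333.
Moduli of all roots: 33.3333.
All moduli strictly greater than 1? Yes.
Verdict: Invertible.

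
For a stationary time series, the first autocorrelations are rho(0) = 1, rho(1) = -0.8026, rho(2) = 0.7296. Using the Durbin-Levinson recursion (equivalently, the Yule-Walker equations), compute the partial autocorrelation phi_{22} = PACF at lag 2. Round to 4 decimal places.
\phi_{22} = 0.2401

The PACF at lag k is phi_{kk}, the last component of the solution
to the Yule-Walker system G_k phi = r_k where
  (G_k)_{ij} = rho(|i - j|), (r_k)_i = rho(i), i,j = 1..k.
Equivalently, Durbin-Levinson gives phi_{kk} iteratively:
  phi_{11} = rho(1)
  phi_{kk} = [rho(k) - sum_{j=1..k-1} phi_{k-1,j} rho(k-j)]
            / [1 - sum_{j=1..k-1} phi_{k-1,j} rho(j)],
  phi_{k,j} = phi_{k-1,j} - phi_{kk} phi_{k-1,k-j},  j = 1..k-1.
Step k = 1:
  phi_11 = rho(1) = -0.8026.
Step k = 2:
  phi_22 = [rho(2) - phi_11 rho(1)] / [1 - phi_11 rho(1)] = [0.7296 - (-0.8026)(-0.8026)] / [1 - (-0.8026)(-0.8026)]
         = 0.08543324 / 0.35583324 = 0.2401.
Therefore phi_{22} = 0.2401.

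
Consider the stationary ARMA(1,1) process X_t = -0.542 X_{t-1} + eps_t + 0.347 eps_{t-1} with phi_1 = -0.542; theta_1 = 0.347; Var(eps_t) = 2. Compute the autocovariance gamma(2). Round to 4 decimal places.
\gamma(2) = 0.2430

Multiply the model equation by X_{t-k} and take expectations. With theta_0 = psi_0 = 1 and psi_j the MA(infinity) weights, this gives
  gamma(k) - sum_i phi_i gamma(k-i) = c_k,
  c_k = sigma^2 * sum_{j=k..q} theta_j psi_{j-k}   (c_k = 0 for k > q),
using gamma(-m) = gamma(m).
psi-weights needed (psi_j = theta_j + sum_i phi_i psi_{j-i}):
  psi_1 = theta_1 + phi_1 = 0.347 + (-0.542) = -0.195
Right-hand sides:
  c_0 = sigma^2 (1 + theta_1 psi_1) = 2 * (1 + (0.347)(-0.195)) = 2 * 0.932335 = 1.86467
  c_1 = sigma^2 theta_1 = 2 * (0.347) = 0.694
  c_2 = 0
Equations for k = 0 and k = 1 (AR order 1):
  gamma(0) = phi_1 gamma(1) + c_0
  gamma(1) = phi_1 gamma(0) + c_1
Substituting the second into the first: gamma(0) (1 - phi_1^2) = c_0 + phi_1 c_1, so
  gamma(0) = (c_0 + phi_1 c_1) / (1 - phi_1^2) = (1.86467 + (-0.542)(0.694)) / (1 - (-0.542)^2) = 1.488522 / 0.706236 = 2.107684.
  gamma(1) = phi_1 gamma(0) + c_1 = (-0.542)(2.107684) + (0.694) = -0.448364.
For k = 2 (> q): gamma(2) = phi_1 gamma(1) = (-0.542)(-0.448364) = 0.243014.
Therefore gamma(2) = 0.2430 (to 4 decimal places).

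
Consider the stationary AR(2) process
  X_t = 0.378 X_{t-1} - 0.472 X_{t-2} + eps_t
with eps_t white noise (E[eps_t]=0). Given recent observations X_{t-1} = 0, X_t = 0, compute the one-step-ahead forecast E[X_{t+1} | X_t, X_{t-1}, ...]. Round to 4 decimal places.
E[X_{t+1} \mid \mathcal F_t] = 0.0000

For an AR(p) model X_t = c + sum_i phi_i X_{t-i} + eps_t, the
one-step-ahead conditional mean is
  E[X_{t+1} | X_t, ...] = c + sum_i phi_i X_{t+1-i}.
Substitute known values:
  E[X_{t+1} | ...] = (0.378) * (0) + (-0.472) * (0)
                   = 0.0000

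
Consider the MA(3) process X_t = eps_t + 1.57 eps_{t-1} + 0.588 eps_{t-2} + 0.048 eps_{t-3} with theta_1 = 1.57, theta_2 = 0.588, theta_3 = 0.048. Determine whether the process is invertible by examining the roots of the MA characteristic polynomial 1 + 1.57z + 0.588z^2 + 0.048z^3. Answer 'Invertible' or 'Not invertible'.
\text{Not invertible}

The MA(q) characteristic polynomial is P(z) = 1 + 1.57z + 0.588z^2 + 0.048z^3.
Invertibility requires all roots to lie outside the unit circle, i.e. |z| > 1 for every root.
Degree 3: look for a simple real root z0 first, then factor out (1 - z/z0) and solve the remaining quadratic.
Testing z0 = -2.5: P(-2.5) = 1 + (1.57)(-2.5) + (0.588)(-2.5)^2 + (0.048)(-2.5)^3
  = 1 + (-3.925) + (3.675) + (-0.75) = 0.  So z_0 = -2.5 is a root, |z_0| = 2.5.
Divide out the factor (1 + 0.4 z) = (1 - z/z0) (since 1/z0 = -0.4):
  P(z) = (1 + 0.4 z)(1 + (1.17) z + (0.12) z^2)
  [check: z-coef 1.17 - (-0.4) = 1.57; z^2-coef 0.12 - (-0.4)(1.17) = 0.588; z^3-coef -(-0.4)(0.12) = 0.048.]
Remaining roots from the quadratic factor 1 + (1.17) z + (0.12) z^2:
  Set 1 + (1.17) z + (0.12) z^2 = 0, i.e. a z^2 + b z + c = 0 with a = 0.12, b = 1.17, c = 1.
  Discriminant D = b^2 - 4ac = (1.17)^2 - 4*(0.12)*1 = 1.3689 - (0.48) = 0.8889.
  D >= 0, so the roots are real: z = (-b +/- sqrt(D)) / (2a) = (-1.17 +/- 0.942815) / (0.24).
    z_1 = (-1.17 + 0.942815) / (0.24) = -0.9466,   |z_1| = 0.9466.
    z_2 = (-1.17 - 0.942815) / (0.24) = -8.8034,   |z_2| = 8.8034.
Moduli of all roots: 2.5000, 0.9466, 8.8034.
All moduli strictly greater than 1? No.
Verdict: Not invertible.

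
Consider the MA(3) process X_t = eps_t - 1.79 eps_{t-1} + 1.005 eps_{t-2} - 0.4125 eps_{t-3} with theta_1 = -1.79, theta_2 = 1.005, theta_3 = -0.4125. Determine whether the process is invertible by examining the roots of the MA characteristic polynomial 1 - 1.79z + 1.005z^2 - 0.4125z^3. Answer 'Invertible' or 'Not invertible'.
\text{Not invertible}

The MA(q) characteristic polynomial is P(z) = 1 - 1.79z + 1.005z^2 - 0.4125z^3.
Invertibility requires all roots to lie outside the unit circle, i.e. |z| > 1 for every root.
Degree 3: look for a simple real root z0 first, then factor out (1 - z/z0) and solve the remaining quadratic.
Testing z0 = 0.8: P(0.8) = 1 + (-1.79)(0.8) + (1.005)(0.8)^2 + (-0.4125)(0.8)^3
  = 1 + (-1.432) + (0.6432) + (-0.2112) = 0.  So z_0 = 0.8 is a root, |z_0| = 0.8.
Divide out the factor (1 - 1.25 z) = (1 - z/z0) (since 1/z0 = 1.25):
  P(z) = (1 - 1.25 z)(1 + (-0.54) z + (0.33) z^2)
  [check: z-coef -0.54 - (1.25) = -1.79; z^2-coef 0.33 - (1.25)(-0.54) = 1.005; z^3-coef -(1.25)(0.33) = -0.4125.]
Remaining roots from the quadratic factor 1 + (-0.54) z + (0.33) z^2:
  Set 1 + (-0.54) z + (0.33) z^2 = 0, i.e. a z^2 + b z + c = 0 with a = 0.33, b = -0.54, c = 1.
  Discriminant D = b^2 - 4ac = (-0.54)^2 - 4*(0.33)*1 = 0.2916 - (1.32) = -1.0284.
  D < 0, so the roots are the complex-conjugate pair z = (-b +/- i sqrt(-D)) / (2a) = 0.8182 +/- 1.5365i.
  For a conjugate pair |z|^2 = z * conj(z) = (product of roots) = c/a = 1/(0.33) = 3.030303, so |z| = sqrt(3.030303) = 1.7408 for both roots.
Moduli of all roots: 0.8000, 1.7408, 1.7408.
All moduli strictly greater than 1? No.
Verdict: Not invertible.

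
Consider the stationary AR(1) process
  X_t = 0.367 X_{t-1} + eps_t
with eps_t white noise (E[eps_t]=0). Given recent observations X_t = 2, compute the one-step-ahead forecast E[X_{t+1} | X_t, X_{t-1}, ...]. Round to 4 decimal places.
E[X_{t+1} \mid \mathcal F_t] = 0.7340

For an AR(p) model X_t = c + sum_i phi_i X_{t-i} + eps_t, the
one-step-ahead conditional mean is
  E[X_{t+1} | X_t, ...] = c + sum_i phi_i X_{t+1-i}.
Substitute known values:
  E[X_{t+1} | ...] = (0.367) * (2)
                   = 0.7340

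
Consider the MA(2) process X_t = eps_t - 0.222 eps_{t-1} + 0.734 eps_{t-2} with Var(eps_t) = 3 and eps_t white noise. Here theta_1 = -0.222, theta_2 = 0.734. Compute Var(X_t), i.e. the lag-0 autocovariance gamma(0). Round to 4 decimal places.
\gamma(0) = 4.7641

For an MA(q) process X_t = eps_t + sum_i theta_i eps_{t-i} with
Var(eps_t) = sigma^2, the variance is
  gamma(0) = sigma^2 * (1 + sum_i theta_i^2).
  sum_i theta_i^2 = (-0.222)^2 + (0.734)^2 = 0.049284 + 0.538756 = 0.58804.
  gamma(0) = 3 * (1 + 0.58804) = 3 * 1.58804 = 4.76412, which rounds to 4.7641.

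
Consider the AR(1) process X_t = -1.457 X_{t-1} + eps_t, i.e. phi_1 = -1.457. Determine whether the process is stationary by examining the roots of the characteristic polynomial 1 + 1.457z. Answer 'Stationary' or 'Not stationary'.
\text{Not stationary}

The AR(p) characteristic polynomial is P(z) = 1 + 1.457z.
Stationarity requires all roots to lie outside the unit circle, i.e. |z| > 1 for every root.
This is linear in z: 1 + (1.457) z = 0  =>  z = -1/(1.457) = -0.686342,  |z| = 0.686342.
Moduli of all roots: 0.6863.
All moduli strictly greater than 1? No.
Verdict: Not stationary.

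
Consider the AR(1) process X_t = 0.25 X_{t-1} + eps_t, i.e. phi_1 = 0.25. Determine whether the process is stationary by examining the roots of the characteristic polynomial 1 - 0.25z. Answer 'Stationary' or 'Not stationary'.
\text{Stationary}

The AR(p) characteristic polynomial is P(z) = 1 - 0.25z.
Stationarity requires all roots to lie outside the unit circle, i.e. |z| > 1 for every root.
This is linear in z: 1 + (-0.25) z = 0  =>  z = -1/(-0.25) = 4,  |z| = 4.
Moduli of all roots: 4.0000.
All moduli strictly greater than 1? Yes.
Verdict: Stationary.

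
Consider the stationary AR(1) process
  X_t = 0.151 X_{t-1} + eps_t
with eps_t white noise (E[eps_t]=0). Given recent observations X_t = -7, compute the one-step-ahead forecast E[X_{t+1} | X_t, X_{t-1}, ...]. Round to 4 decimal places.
E[X_{t+1} \mid \mathcal F_t] = -1.0570

For an AR(p) model X_t = c + sum_i phi_i X_{t-i} + eps_t, the
one-step-ahead conditional mean is
  E[X_{t+1} | X_t, ...] = c + sum_i phi_i X_{t+1-i}.
Substitute known values:
  E[X_{t+1} | ...] = (0.151) * (-7)
                   = -1.0570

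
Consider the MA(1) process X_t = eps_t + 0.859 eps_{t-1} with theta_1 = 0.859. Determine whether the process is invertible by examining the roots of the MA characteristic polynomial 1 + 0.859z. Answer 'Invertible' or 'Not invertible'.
\text{Invertible}

The MA(q) characteristic polynomial is P(z) = 1 + 0.859z.
Invertibility requires all roots to lie outside the unit circle, i.e. |z| > 1 for every root.
This is linear in z: 1 + (0.859) z = 0  =>  z = -1/(0.859) = -1.164144,  |z| = 1.164144.
Moduli of all roots: 1.1641.
All moduli strictly greater than 1? Yes.
Verdict: Invertible.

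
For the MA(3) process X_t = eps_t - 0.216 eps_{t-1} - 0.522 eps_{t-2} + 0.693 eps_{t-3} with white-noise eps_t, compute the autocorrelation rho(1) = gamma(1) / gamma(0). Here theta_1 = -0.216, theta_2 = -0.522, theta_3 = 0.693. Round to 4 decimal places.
\rho(1) = -0.2584

For an MA(q) process with theta_0 = 1, the autocovariance is
  gamma(k) = sigma^2 * sum_{i=0..q-k} theta_i * theta_{i+k},
and rho(k) = gamma(k) / gamma(0). Sigma^2 cancels.
  numerator   = (1)*(-0.216) + (-0.216)*(-0.522) + (-0.522)*(0.693) = -0.464994.
  denominator = (1)^2 + (-0.216)^2 + (-0.522)^2 + (0.693)^2 = 1.799389.
  rho(1) = -0.464994 / 1.799389 = -0.2584.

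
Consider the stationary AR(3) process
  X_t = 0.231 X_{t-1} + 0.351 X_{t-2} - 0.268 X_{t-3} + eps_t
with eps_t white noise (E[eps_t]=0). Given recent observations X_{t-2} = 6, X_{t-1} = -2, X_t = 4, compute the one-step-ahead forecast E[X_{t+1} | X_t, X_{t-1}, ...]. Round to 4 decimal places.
E[X_{t+1} \mid \mathcal F_t] = -1.3860

For an AR(p) model X_t = c + sum_i phi_i X_{t-i} + eps_t, the
one-step-ahead conditional mean is
  E[X_{t+1} | X_t, ...] = c + sum_i phi_i X_{t+1-i}.
Substitute known values:
  E[X_{t+1} | ...] = (0.231) * (4) + (0.351) * (-2) + (-0.268) * (6)
                   = -1.3860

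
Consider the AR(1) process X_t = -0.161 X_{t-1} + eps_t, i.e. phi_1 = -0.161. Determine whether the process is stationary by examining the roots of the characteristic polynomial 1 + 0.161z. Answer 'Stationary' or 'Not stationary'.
\text{Stationary}

The AR(p) characteristic polynomial is P(z) = 1 + 0.161z.
Stationarity requires all roots to lie outside the unit circle, i.e. |z| > 1 for every root.
This is linear in z: 1 + (0.161) z = 0  =>  z = -1/(0.161) = -6.21118,  |z| = 6.21118.
Moduli of all roots: 6.2112.
All moduli strictly greater than 1? Yes.
Verdict: Stationary.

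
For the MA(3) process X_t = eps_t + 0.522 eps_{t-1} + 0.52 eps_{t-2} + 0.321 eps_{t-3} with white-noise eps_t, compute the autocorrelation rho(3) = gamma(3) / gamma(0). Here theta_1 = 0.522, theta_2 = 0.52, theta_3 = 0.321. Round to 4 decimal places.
\rho(3) = 0.1950

For an MA(q) process with theta_0 = 1, the autocovariance is
  gamma(k) = sigma^2 * sum_{i=0..q-k} theta_i * theta_{i+k},
and rho(k) = gamma(k) / gamma(0). Sigma^2 cancels.
  numerator   = (1)*(0.321) = 0.321.
  denominator = (1)^2 + (0.522)^2 + (0.52)^2 + (0.321)^2 = 1.645925.
  rho(3) = 0.321 / 1.645925 = 0.1950.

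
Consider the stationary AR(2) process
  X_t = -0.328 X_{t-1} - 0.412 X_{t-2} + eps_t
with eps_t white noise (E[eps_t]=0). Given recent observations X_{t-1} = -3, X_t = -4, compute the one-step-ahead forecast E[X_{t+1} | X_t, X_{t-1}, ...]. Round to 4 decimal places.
E[X_{t+1} \mid \mathcal F_t] = 2.5480

For an AR(p) model X_t = c + sum_i phi_i X_{t-i} + eps_t, the
one-step-ahead conditional mean is
  E[X_{t+1} | X_t, ...] = c + sum_i phi_i X_{t+1-i}.
Substitute known values:
  E[X_{t+1} | ...] = (-0.328) * (-4) + (-0.412) * (-3)
                   = 2.5480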